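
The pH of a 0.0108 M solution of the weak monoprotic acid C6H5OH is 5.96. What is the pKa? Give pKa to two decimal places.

[H+] = 10^(-5.96) = 1.10 × 10^-6 M
At equilibrium [HA] = 0.0108 − 1.10 × 10^-6 = 1.08 × 10^-2 M
Ka = [H+][A-]/[HA] = (1.10 × 10^-6)² / 1.08 × 10^-2 = 1.12 × 10^-10
pKa = -log(1.12 × 10^-10) = 9.95

pKa = 9.95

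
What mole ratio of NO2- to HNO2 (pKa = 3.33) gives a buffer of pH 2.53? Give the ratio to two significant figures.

pH = pKa + log(r) ⇒ log(r) = 2.53 − 3.33 = -0.80
r = [NO2-]/[HNO2] = 10^(-0.80) = 0.158

ratio = 0.16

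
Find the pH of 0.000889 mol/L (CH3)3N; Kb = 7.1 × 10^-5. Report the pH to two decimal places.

(CH3)3N + H2O ⇌ (CH3)3NH+ + OH-
From the ICE table, Kb = [OH-]²/(0.000889 − [OH-]) = 7.1 × 10^-5.
Here C₀/Kb ≈ 12.5, so the small-[OH-] approximation fails. Use the quadratic:
[OH-] = [−7.1e-05 + √(7.1e-05² + 2.52e-07)]/2 = 2.18 × 10^-4 M
pOH = −log(2.18 × 10^-4) = 3.66; pH = 14.00 − 3.66 = 10.34

pH = 10.34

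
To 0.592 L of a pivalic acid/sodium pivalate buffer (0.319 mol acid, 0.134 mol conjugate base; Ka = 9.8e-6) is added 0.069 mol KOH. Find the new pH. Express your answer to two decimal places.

pH = 4.92

After neutralization: n((CH3)3CCOOH) = 0.25 mol, n((CH3)3CCOO-) = 0.203 mol.
pKa = −log(9.8 × 10^-6) = 5.009
Henderson–Hasselbalch with mole ratio 0.203/0.25: pH = 5.009 + (-0.090)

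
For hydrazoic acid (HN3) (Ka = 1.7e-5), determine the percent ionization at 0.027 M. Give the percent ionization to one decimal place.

HN3 ⇌ N3- + H+; let x = [H+] at equilibrium.
x ≈ √(Ka·C₀) = √(1.7 × 10^-5 × 0.027) = 6.77 × 10^-4 M
% ionization = x/C₀ × 100% = 6.77 × 10^-4/0.027 × 100% = 2.5%

2.5%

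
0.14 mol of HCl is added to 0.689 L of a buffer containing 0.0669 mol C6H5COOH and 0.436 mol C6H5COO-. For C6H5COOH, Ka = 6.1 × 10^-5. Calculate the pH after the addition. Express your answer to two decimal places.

After neutralization: n(C6H5COOH) = 0.207 mol, n(C6H5COO-) = 0.296 mol.
pKa = −log(6.1 × 10^-5) = 4.215
pH = pKa + log([A⁻]/[HA]) = 4.215 + log(0.296/0.207) = 4.215 +0.155

pH = 4.37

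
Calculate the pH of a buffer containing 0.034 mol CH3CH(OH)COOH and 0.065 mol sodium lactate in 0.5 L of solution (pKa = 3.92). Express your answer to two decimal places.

pH = 4.20

Using pH = pKa + log([base]/[acid]) with [base]/[acid] = 0.065/0.034:
pH = 3.92 + (+0.281) = 4.20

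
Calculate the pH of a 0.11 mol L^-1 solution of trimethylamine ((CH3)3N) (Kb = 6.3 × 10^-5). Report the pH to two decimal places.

(CH3)3N + H2O ⇌ (CH3)3NH+ + OH-
Let x = [OH-] at equilibrium. Kb = x²/(0.11 − x).
Assume x ≪ 0.11: x ≈ √(6.3 × 10^-5 × 0.11) = 2.63 × 10^-3 M
pOH = 2.58, so pH = 14.00 − pOH = 11.42

pH = 11.42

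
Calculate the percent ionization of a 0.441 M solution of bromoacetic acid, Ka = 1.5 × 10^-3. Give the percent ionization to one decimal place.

5.7%

BrCH2COOH ⇌ BrCH2COO- + H+; let x = [H+] at equilibrium.
Ka = x²/(C₀ − x); solving the quadratic gives x = 2.50 × 10^-2 M.
% ionization = x/C₀ × 100% = 2.50 × 10^-2/0.441 × 100% = 5.7%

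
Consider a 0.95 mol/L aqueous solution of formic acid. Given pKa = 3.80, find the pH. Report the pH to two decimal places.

pH = 1.91

HCOOH ⇌ HCOO- + H+
Ka = 10^(−3.80) = 1.58 × 10^-4
Ka = [H+]²/(0.95 − [H+]) = 1.58 × 10^-4
Neglecting [H+] in the denominator: [H+] = √(1.58 × 10^-4 × 0.95) = 1.23 × 10^-2 M
pH = −log[H+] = −log(1.23 × 10^-2) = 1.91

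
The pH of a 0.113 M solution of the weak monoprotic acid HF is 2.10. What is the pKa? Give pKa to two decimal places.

pKa = 3.22

[H+] = 10^(-2.10) = 7.94 × 10^-3 M
At equilibrium [HA] = 0.113 − 7.94 × 10^-3 = 1.05 × 10^-1 M
Ka = [H+][A-]/[HA] = (7.94 × 10^-3)² / 1.05 × 10^-1 = 6.00 × 10^-4
pKa = -log(6.00 × 10^-4) = 3.22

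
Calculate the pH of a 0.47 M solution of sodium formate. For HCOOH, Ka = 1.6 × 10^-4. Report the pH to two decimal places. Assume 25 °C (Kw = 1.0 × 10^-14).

HCOO- is the conjugate base of the weak acid HCOOH.
Kb = Kw/Ka = 1.0×10^-14 / 1.6 × 10^-4 = 6.25 × 10^-11
Let x = [OH-] at equilibrium. Kb = x²/(0.47 − x).
Assume x ≪ 0.47: x ≈ √(6.25 × 10^-11 × 0.47) = 5.42 × 10^-6 M
pOH = 5.27, so pH = 14.00 − pOH = 8.73

pH = 8.73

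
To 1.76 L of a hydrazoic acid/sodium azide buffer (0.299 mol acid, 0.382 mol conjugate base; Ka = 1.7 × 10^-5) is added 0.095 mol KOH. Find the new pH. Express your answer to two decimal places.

OH- converts HN3 to N3-: HN3 → 0.204 mol, N3- → 0.477 mol.
pKa = −log(1.7 × 10^-5) = 4.770
pH = pKa + log([A⁻]/[HA]) = 4.770 + log(0.477/0.204) = 4.770 +0.369

pH = 5.14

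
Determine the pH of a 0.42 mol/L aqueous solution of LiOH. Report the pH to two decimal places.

LiOH is a strong base; [OH-] = 0.42 M.
pOH = -log(0.42) = 0.38
pH = 14.00 - 0.38 = 13.62

pH = 13.62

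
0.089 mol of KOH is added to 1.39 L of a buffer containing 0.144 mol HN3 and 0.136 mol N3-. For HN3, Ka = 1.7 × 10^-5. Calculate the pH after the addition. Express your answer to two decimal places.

pH = 5.38

OH- converts HN3 to N3-: HN3 → 0.055 mol, N3- → 0.225 mol.
pKa = −log(1.7 × 10^-5) = 4.770
pH = pKa + log(n_N3-/n_HN3) = 4.770 + log(0.225/0.055) = 4.770 + (+0.612)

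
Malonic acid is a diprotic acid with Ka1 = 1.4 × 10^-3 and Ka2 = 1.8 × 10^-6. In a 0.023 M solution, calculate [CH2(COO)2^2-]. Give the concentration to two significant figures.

First ionization gives [H+] ≈ [CH2(COOH)COO-] = 5.02 × 10^-3 M.
Second step: Ka2 = [H+][CH2(COO)2^2-]/[CH2(COOH)COO-] ≈ [CH2(COO)2^2-] (since [H+] ≈ [CH2(COOH)COO-]).
So [CH2(COO)2^2-] ≈ Ka2.

1.8 × 10^-6 M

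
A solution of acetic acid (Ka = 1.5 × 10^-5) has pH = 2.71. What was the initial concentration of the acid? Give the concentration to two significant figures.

C₀ = 2.6 × 10^-1 M

[H+] = 10^(-2.71) = 1.95 × 10^-3 M = x
Ka = x²/(C₀ − x) ⇒ C₀ = x + x²/Ka
C₀ = 1.95 × 10^-3 + (1.95 × 10^-3)²/(1.5 × 10^-5) = 2.55 × 10^-1 M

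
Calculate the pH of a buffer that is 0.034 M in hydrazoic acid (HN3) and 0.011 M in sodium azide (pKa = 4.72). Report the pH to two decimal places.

pH = 4.23

Using pH = pKa + log([base]/[acid]) with [base]/[acid] = 0.011/0.034:
pH = 4.72 + (-0.490) = 4.23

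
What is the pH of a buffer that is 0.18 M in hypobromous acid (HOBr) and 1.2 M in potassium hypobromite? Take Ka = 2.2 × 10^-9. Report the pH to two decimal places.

pKa = −log(2.2 × 10^-9) = 8.658
pH = pKa + log([A⁻]/[HA]) = 8.658 + log(1.2/0.18)
pH = 8.658 + (+0.824) = 9.48

pH = 9.48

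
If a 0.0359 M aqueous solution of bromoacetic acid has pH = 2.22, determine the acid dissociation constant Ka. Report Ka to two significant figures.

[H+] = 10^(-2.22) = 6.03 × 10^-3 M
At equilibrium [HA] = 0.0359 − 6.03 × 10^-3 = 2.99 × 10^-2 M
Ka = [H+][A-]/[HA] = (6.03 × 10^-3)² / 2.99 × 10^-2 = 1.2 × 10^-3

Ka = 1.2 × 10^-3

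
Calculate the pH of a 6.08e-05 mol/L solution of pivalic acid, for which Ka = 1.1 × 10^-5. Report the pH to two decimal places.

pH = 4.68

(CH3)3CCOOH ⇌ (CH3)3CCOO- + H+
Ka = [H+]²/(6.08e-05 − [H+]) = 1.1 × 10^-5
The 5% rule fails; solving [H+]² + Ka·[H+] − Ka·C₀ = 0 exactly:
[H+] = (−Ka + √(Ka² + 4·Ka·C₀))/2 = 2.09 × 10^-5 M
pH = −log(2.09 × 10^-5) = 4.68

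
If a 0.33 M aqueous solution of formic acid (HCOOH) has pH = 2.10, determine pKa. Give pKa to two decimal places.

pKa = 3.71

[H+] = 10^(-2.10) = 7.94 × 10^-3 M
At equilibrium [HA] = 0.33 − 7.94 × 10^-3 = 3.22 × 10^-1 M
Ka = [H+][A-]/[HA] = (7.94 × 10^-3)² / 3.22 × 10^-1 = 1.96 × 10^-4
pKa = -log(1.96 × 10^-4) = 3.71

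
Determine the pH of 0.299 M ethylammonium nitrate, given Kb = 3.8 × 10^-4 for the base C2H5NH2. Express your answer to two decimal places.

C2H5NH3+ is the conjugate acid of the weak base C2H5NH2.
Ka = Kw/Kb = 1.0×10^-14 / 3.8 × 10^-4 = 2.63 × 10^-11
Ka = x²/(0.299 − x) = 2.63 × 10^-11
Neglecting x in the denominator: x = √(2.63 × 10^-11 × 0.299) = 2.80 × 10^-6 M
pH = −log(2.80 × 10^-6) = 5.55

pH = 5.55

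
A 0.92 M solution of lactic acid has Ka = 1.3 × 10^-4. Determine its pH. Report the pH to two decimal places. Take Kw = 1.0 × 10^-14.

pH = 1.96

CH3CH(OH)COOH ⇌ CH3CH(OH)COO- + H+
Ka = [H+]²/(0.92 − [H+]) = 1.3 × 10^-4
Since Ka ≪ C₀, [H+] ≈ √(Ka·C₀) = 1.09 × 10^-2 M.
pH = −log[H+] = −log(1.09 × 10^-2) = 1.96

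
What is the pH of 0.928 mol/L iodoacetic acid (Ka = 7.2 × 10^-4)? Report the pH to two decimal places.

pH = 1.59

ICH2COOH ⇌ ICH2COO- + H+
From the ICE table, Ka = x²/(0.928 − x) = 7.2 × 10^-4.
Neglecting x in the denominator: x = √(7.2 × 10^-4 × 0.928) = 2.58 × 10^-2 M
(x/C₀ = 2.8% < 5%, so the approximation holds.)
pH = −log[H+] = −log(2.58 × 10^-2) = 1.59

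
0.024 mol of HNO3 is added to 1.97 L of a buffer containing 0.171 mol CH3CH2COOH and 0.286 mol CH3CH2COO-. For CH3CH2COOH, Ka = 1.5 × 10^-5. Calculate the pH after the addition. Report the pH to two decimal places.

pH = 4.95

After neutralization: n(CH3CH2COOH) = 0.195 mol, n(CH3CH2COO-) = 0.262 mol.
pKa = −log(1.5 × 10^-5) = 4.824
pH = pKa + log(n_CH3CH2COO-/n_CH3CH2COOH) = 4.824 + log(0.262/0.195) = 4.824 + (+0.128)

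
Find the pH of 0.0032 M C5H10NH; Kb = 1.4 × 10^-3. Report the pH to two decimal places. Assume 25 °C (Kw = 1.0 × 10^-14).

pH = 11.18

C5H10NH + H2O ⇌ C5H10NH2+ + OH-
From the ICE table, Kb = [OH-]²/(0.0032 − [OH-]) = 1.4 × 10^-3.
Here C₀/Kb ≈ 2.29, so the small-[OH-] approximation fails. Use the quadratic:
[OH-] = (−Kb + √(Kb² + 4·Kb·C₀))/2 = 1.53 × 10^-3 M
pOH = −log(1.53 × 10^-3) = 2.82; pH = 14.00 − 2.82 = 11.18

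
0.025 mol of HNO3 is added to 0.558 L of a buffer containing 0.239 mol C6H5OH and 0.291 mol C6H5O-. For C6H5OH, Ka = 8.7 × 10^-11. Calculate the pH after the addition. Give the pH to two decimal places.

After neutralization: n(C6H5OH) = 0.264 mol, n(C6H5O-) = 0.266 mol.
pKa = −log(8.7 × 10^-11) = 10.060
Henderson–Hasselbalch with mole ratio 0.266/0.264: pH = 10.060 + (+0.003)

pH = 10.06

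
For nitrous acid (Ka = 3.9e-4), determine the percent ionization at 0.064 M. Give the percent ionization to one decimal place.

HNO2 ⇌ NO2- + H+; let x = [H+] at equilibrium.
Ka = x²/(C₀ − x); solving the quadratic gives x = 4.80 × 10^-3 M.
% ionization = x/C₀ × 100% = 4.80 × 10^-3/0.064 × 100% = 7.5%

7.5%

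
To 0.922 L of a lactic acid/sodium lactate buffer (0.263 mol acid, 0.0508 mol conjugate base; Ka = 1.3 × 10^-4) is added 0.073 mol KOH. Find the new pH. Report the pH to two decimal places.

pH = 3.70

OH- converts CH3CH(OH)COOH to CH3CH(OH)COO-: CH3CH(OH)COOH → 0.19 mol, CH3CH(OH)COO- → 0.124 mol.
pKa = −log(1.3 × 10^-4) = 3.886
Henderson–Hasselbalch with mole ratio 0.124/0.19: pH = 3.886 + (-0.185)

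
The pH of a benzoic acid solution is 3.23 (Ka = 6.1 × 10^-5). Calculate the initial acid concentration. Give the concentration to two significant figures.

C₀ = 6.3 × 10^-3 M

[H+] = 10^(-3.23) = 5.89 × 10^-4 M = x
Ka = x²/(C₀ − x) ⇒ C₀ = x + x²/Ka
C₀ = 5.89 × 10^-4 + (5.89 × 10^-4)²/(6.1 × 10^-5) = 6.28 × 10^-3 M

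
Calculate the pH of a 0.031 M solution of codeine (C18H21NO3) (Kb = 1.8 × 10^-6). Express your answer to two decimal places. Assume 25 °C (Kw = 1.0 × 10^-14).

C18H21NO3 + H2O ⇌ C18H22NO3+ + OH-
Kb = [OH-]²/(0.031 − [OH-]) = 1.8 × 10^-6
Assume [OH-] ≪ 0.031: [OH-] ≈ √(1.8 × 10^-6 × 0.031) = 2.36 × 10^-4 M
pOH = −log(2.36 × 10^-4) = 3.63; pH = 14.00 − 3.63 = 10.37

pH = 10.37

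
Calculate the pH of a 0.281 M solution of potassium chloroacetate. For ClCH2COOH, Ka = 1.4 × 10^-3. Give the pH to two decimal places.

ClCH2COO- is the conjugate base of the weak acid ClCH2COOH.
Kb = Kw/Ka = 1.0×10^-14 / 1.4 × 10^-3 = 7.14 × 10^-12
Let x = [OH-] at equilibrium. Kb = x²/(0.281 − x).
Neglecting x in the denominator: x = √(7.14 × 10^-12 × 0.281) = 1.42 × 10^-6 M
Check: 0.0005% ionized — well under 5%, approximation valid.
pOH = 5.85, so pH = 14.00 − pOH = 8.15

pH = 8.15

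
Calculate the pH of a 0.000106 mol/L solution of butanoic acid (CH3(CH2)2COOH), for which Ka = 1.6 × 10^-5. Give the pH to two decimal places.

pH = 4.47

CH3(CH2)2COOH ⇌ CH3(CH2)2COO- + H+
Ka = [H+]²/(0.000106 − [H+]) = 1.6 × 10^-5
[H+] is not negligible relative to C₀; solve [H+]² + 1.6e-05·[H+] − 1.7e-09 = 0.
[H+] = (−Ka + √(Ka² + 4·Ka·C₀))/2 = 3.40 × 10^-5 M
pH = −log(3.40 × 10^-5) = 4.47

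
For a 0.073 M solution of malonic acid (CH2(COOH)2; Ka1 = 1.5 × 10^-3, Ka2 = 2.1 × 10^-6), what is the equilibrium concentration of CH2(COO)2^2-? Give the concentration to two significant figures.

First ionization gives [H+] ≈ [CH2(COOH)COO-] = 9.74 × 10^-3 M.
Second step: Ka2 = [H+][CH2(COO)2^2-]/[CH2(COOH)COO-] ≈ [CH2(COO)2^2-] (since [H+] ≈ [CH2(COOH)COO-]).
So [CH2(COO)2^2-] ≈ Ka2.

2.1 × 10^-6 M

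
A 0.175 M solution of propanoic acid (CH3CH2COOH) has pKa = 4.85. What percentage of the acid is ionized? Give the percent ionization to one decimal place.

CH3CH2COOH ⇌ CH3CH2COO- + H+; let x = [H+] at equilibrium.
Ka = 10^(−4.85) = 1.41 × 10^-5
x ≈ √(Ka·C₀) = √(1.41 × 10^-5 × 0.175) = 1.57 × 10^-3 M
% ionization = x/C₀ × 100% = 1.57 × 10^-3/0.175 × 100% = 0.9%

0.9%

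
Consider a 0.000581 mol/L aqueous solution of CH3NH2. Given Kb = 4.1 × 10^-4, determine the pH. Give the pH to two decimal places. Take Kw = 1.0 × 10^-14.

pH = 10.51

CH3NH2 + H2O ⇌ CH3NH3+ + OH-
From the ICE table, Kb = x²/(0.000581 − x) = 4.1 × 10^-4.
x is not negligible relative to C₀; solve x² + 0.00041·x − 2.38e-07 = 0.
x = [−0.00041 + √(0.00041² + 9.53e-07)]/2 = 3.24 × 10^-4 M
pOH = −log(3.24 × 10^-4) = 3.49; pH = 14.00 − 3.49 = 10.51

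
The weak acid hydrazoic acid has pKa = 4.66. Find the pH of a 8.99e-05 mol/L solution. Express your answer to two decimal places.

pH = 4.46

HN3 ⇌ N3- + H+
Ka = 10^(−4.66) = 2.19 × 10^-5
From the ICE table, Ka = [H+]²/(8.99e-05 − [H+]) = 2.19 × 10^-5.
Here C₀/Ka ≈ 4.11, so the small-[H+] approximation fails. Use the quadratic:
[H+] = (−Ka + √(Ka² + 4·Ka·C₀))/2 = 3.48 × 10^-5 M
pH = −log(3.48 × 10^-5) = 4.46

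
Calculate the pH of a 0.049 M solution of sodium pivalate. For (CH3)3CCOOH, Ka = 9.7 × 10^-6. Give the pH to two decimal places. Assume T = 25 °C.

pH = 8.85

(CH3)3CCOO- is the conjugate base of the weak acid (CH3)3CCOOH.
Kb = Kw/Ka = 1.0×10^-14 / 9.7 × 10^-6 = 1.03 × 10^-9
From the ICE table, Kb = x²/(0.049 − x) = 1.03 × 10^-9.
Assume x ≪ 0.049: x ≈ √(1.03 × 10^-9 × 0.049) = 7.10 × 10^-6 M
(x/C₀ = 0.014% < 5%, so the approximation holds.)
pOH = −log(7.10 × 10^-6) = 5.15; pH = 14.00 − 5.15 = 8.85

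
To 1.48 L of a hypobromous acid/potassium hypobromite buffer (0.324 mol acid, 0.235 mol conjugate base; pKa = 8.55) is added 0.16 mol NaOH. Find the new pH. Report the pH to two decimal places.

pH = 8.93

OH- converts HOBr to OBr-: HOBr → 0.164 mol, OBr- → 0.395 mol.
pH = pKa + log(n_OBr-/n_HOBr) = 8.55 + log(0.395/0.164) = 8.55 + (+0.382)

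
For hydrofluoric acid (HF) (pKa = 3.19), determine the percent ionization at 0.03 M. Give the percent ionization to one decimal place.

13.6%

HF ⇌ F- + H+; let x = [H+] at equilibrium.
Ka = 10^(−3.19) = 6.46 × 10^-4
Solve x² + 0.000646x − 1.94e-05 = 0 → x = 4.09 × 10^-3 M
Fraction ionized = 4.09 × 10^-3 / 0.03 = 0.1363 → 13.6%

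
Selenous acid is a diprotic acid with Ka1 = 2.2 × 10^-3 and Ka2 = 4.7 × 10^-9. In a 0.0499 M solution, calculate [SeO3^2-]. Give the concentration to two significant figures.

First ionization gives [H+] ≈ [HSeO3-] = 9.44 × 10^-3 M.
Second step: Ka2 = [H+][SeO3^2-]/[HSeO3-] ≈ [SeO3^2-] (since [H+] ≈ [HSeO3-]).
So [SeO3^2-] ≈ Ka2.

4.7 × 10^-9 M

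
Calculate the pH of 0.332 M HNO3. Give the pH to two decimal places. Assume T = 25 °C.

HNO3 is a strong acid and dissociates completely, so [H+] = 0.332 M.
pH = -log(0.332) = 0.48

pH = 0.48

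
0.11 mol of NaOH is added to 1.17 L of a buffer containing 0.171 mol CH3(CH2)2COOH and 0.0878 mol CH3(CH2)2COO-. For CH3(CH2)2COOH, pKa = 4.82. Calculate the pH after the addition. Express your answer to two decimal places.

After neutralization: n(CH3(CH2)2COOH) = 0.061 mol, n(CH3(CH2)2COO-) = 0.198 mol.
Henderson–Hasselbalch with mole ratio 0.198/0.061: pH = 4.82 + (+0.511)

pH = 5.33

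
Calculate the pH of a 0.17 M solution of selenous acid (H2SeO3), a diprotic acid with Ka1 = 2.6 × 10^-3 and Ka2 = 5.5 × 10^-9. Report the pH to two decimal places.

pH = 1.70

Since Ka1 ≫ Ka2, the first ionization dominates [H+].
Ka1 = x²/(0.17 − x) = 2.6 × 10^-3
Solving the quadratic: x = (−Ka1 + √(Ka1² + 4·Ka1·C₀))/2 = 1.98 × 10^-2 M
pH = −log(1.98 × 10^-2) = 1.70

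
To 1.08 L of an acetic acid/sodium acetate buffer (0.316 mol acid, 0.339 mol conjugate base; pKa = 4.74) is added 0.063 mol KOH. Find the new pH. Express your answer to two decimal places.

OH- converts CH3COOH to CH3COO-: CH3COOH → 0.253 mol, CH3COO- → 0.402 mol.
pH = pKa + log([A⁻]/[HA]) = 4.74 + log(0.402/0.253) = 4.74 +0.201

pH = 4.94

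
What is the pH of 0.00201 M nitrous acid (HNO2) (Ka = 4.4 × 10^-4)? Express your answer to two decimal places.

HNO2 ⇌ NO2- + H+
From the ICE table, Ka = [H+]²/(0.00201 − [H+]) = 4.4 × 10^-4.
[H+] is not negligible relative to C₀; solve [H+]² + 0.00044·[H+] − 8.84e-07 = 0.
[H+] = [−0.00044 + √(0.00044² + 3.54e-06)]/2 = 7.46 × 10^-4 M
pH = −log[H+] = −log(7.46 × 10^-4) = 3.13

pH = 3.13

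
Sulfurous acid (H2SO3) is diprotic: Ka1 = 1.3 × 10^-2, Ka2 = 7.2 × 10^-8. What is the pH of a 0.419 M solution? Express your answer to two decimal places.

pH = 1.17

Since Ka1 ≫ Ka2, the first ionization dominates [H+].
Ka1 = x²/(0.419 − x) = 1.3 × 10^-2
Solving the quadratic: x = (−Ka1 + √(Ka1² + 4·Ka1·C₀))/2 = 6.76 × 10^-2 M
pH = −log(6.76 × 10^-2) = 1.17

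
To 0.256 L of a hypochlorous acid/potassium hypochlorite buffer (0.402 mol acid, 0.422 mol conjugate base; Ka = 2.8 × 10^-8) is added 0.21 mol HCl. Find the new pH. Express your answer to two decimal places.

Added H+ converts OCl- to HOCl: HOCl → 0.612 mol, OCl- → 0.212 mol.
pKa = −log(2.8 × 10^-8) = 7.553
pH = pKa + log([A⁻]/[HA]) = 7.553 + log(0.212/0.612) = 7.553 -0.460

pH = 7.09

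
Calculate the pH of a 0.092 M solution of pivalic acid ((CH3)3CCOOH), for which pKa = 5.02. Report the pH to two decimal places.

pH = 3.03

(CH3)3CCOOH ⇌ (CH3)3CCOO- + H+
Ka = 10^(−5.02) = 9.55 × 10^-6
Ka = x²/(0.092 − x) = 9.55 × 10^-6
Neglecting x in the denominator: x = √(9.55 × 10^-6 × 0.092) = 9.37 × 10^-4 M
pH = −log[H+] = −log(9.37 × 10^-4) = 3.03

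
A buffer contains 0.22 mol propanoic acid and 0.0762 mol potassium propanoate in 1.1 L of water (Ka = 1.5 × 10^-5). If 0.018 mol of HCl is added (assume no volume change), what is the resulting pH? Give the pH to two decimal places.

pH = 4.21

After neutralization: n(CH3CH2COOH) = 0.238 mol, n(CH3CH2COO-) = 0.0582 mol.
pKa = −log(1.5 × 10^-5) = 4.824
Henderson–Hasselbalch with mole ratio 0.0582/0.238: pH = 4.824 + (-0.612)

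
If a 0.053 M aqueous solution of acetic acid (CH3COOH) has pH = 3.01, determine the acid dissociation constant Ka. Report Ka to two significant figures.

Ka = 1.8 × 10^-5

[H+] = 10^(-3.01) = 9.77 × 10^-4 M
At equilibrium [HA] = 0.053 − 9.77 × 10^-4 = 5.20 × 10^-2 M
Ka = [H+][A-]/[HA] = (9.77 × 10^-4)² / 5.20 × 10^-2 = 1.8 × 10^-5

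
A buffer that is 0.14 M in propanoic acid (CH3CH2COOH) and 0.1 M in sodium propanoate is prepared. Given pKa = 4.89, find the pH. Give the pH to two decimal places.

Using pH = pKa + log([base]/[acid]) with [base]/[acid] = 0.1/0.14:
pH = 4.89 + (-0.146) = 4.74

pH = 4.74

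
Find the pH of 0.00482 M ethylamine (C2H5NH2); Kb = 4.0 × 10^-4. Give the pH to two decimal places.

C2H5NH2 + H2O ⇌ C2H5NH3+ + OH-
Kb = x²/(0.00482 − x) = 4.0 × 10^-4
The 5% rule fails; solving x² + Kb·x − Kb·C₀ = 0 exactly:
x = [−0.0004 + √(0.0004² + 7.71e-06)]/2 = 1.20 × 10^-3 M
pOH = −log(1.20 × 10^-3) = 2.92; pH = 14.00 − 2.92 = 11.08

pH = 11.08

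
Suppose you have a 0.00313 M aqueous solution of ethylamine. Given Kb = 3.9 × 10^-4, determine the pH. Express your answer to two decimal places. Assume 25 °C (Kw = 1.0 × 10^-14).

C2H5NH2 + H2O ⇌ C2H5NH3+ + OH-
Kb = [OH-]²/(0.00313 − [OH-]) = 3.9 × 10^-4
[OH-] is not negligible relative to C₀; solve [OH-]² + 0.00039·[OH-] − 1.22e-06 = 0.
[OH-] = (−Kb + √(Kb² + 4·Kb·C₀))/2 = 9.27 × 10^-4 M
pOH = 3.03, so pH = 14.00 − pOH = 10.97

pH = 10.97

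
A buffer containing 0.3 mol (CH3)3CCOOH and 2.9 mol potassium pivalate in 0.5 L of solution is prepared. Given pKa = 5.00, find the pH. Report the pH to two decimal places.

pH = 5.99

Using pH = pKa + log([base]/[acid]) with [base]/[acid] = 2.9/0.3:
pH = 5.00 + (+0.985) = 5.99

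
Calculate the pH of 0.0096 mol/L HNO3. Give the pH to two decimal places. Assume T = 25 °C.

HNO3 is a strong acid and dissociates completely, so [H+] = 0.0096 M.
pH = -log(0.0096) = 2.02

pH = 2.02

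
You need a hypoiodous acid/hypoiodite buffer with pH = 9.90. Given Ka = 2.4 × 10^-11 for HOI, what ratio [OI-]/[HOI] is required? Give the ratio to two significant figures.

ratio = 0.19

pKa = -log(2.4 × 10^-11) = 10.620
pH = pKa + log(r) ⇒ log(r) = 9.90 − 10.620 = -0.720
r = [OI-]/[HOI] = 10^(-0.720) = 0.191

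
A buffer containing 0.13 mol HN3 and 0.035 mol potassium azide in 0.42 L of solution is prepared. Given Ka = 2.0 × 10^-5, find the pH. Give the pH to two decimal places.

pH = 4.13

pKa = −log(2.0 × 10^-5) = 4.699
pH = pKa + log([A⁻]/[HA]) = 4.699 + log(0.035/0.13)
pH = 4.699 + (-0.570) = 4.13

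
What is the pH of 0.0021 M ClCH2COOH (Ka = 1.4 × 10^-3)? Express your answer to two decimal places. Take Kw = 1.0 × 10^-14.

ClCH2COOH ⇌ ClCH2COO- + H+
Let x = [H+] at equilibrium. Ka = x²/(0.0021 − x).
Here C₀/Ka ≈ 1.5, so the small-x approximation fails. Use the quadratic:
x = [−0.0014 + √(0.0014² + 1.18e-05)]/2 = 1.15 × 10^-3 M
pH = −log(1.15 × 10^-3) = 2.94

pH = 2.94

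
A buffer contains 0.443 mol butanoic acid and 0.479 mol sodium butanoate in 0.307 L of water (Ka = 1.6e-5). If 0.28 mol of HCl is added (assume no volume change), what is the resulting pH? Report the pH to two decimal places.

pH = 4.24

After neutralization: n(CH3(CH2)2COOH) = 0.723 mol, n(CH3(CH2)2COO-) = 0.199 mol.
pKa = −log(1.6 × 10^-5) = 4.796
Henderson–Hasselbalch with mole ratio 0.199/0.723: pH = 4.796 + (-0.560)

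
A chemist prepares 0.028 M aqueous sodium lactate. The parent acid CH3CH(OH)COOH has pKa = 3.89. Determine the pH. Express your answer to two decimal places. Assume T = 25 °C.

CH3CH(OH)COO- is the conjugate base of the weak acid CH3CH(OH)COOH.
Ka = 10^(−3.89) = 1.29 × 10^-4
Kb = Kw/Ka = 1.0×10^-14 / 1.29 × 10^-4 = 7.75 × 10^-11
From the ICE table, Kb = [OH-]²/(0.028 − [OH-]) = 7.75 × 10^-11.
Since Kb ≪ C₀, [OH-] ≈ √(Kb·C₀) = 1.47 × 10^-6 M.
pOH = −log(1.47 × 10^-6) = 5.83; pH = 14.00 − 5.83 = 8.17

pH = 8.17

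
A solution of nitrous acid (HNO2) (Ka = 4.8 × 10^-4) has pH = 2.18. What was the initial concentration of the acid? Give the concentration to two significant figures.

[H+] = 10^(-2.18) = 6.61 × 10^-3 M = x
Ka = x²/(C₀ − x) ⇒ C₀ = x + x²/Ka
C₀ = 6.61 × 10^-3 + (6.61 × 10^-3)²/(4.8 × 10^-4) = 9.76 × 10^-2 M

C₀ = 9.8 × 10^-2 M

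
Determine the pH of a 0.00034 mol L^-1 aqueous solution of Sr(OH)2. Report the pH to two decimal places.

pH = 10.83

Sr(OH)2 is a strong base (each formula unit releases 2 OH-); [OH-] = 0.00068 M.
pOH = -log(0.00068) = 3.17
pH = 14.00 - 3.17 = 10.83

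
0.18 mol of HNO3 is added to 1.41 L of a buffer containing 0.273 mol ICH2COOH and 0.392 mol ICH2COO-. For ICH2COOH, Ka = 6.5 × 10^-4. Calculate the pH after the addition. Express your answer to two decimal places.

After neutralization: n(ICH2COOH) = 0.453 mol, n(ICH2COO-) = 0.212 mol.
pKa = −log(6.5 × 10^-4) = 3.187
pH = pKa + log(n_ICH2COO-/n_ICH2COOH) = 3.187 + log(0.212/0.453) = 3.187 + (-0.330)

pH = 2.86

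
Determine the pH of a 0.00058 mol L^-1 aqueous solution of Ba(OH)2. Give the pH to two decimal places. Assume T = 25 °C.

pH = 11.06

Ba(OH)2 is a strong base (each formula unit releases 2 OH-); [OH-] = 0.00116 M.
pOH = -log(0.00116) = 2.94
pH = 14.00 - 2.94 = 11.06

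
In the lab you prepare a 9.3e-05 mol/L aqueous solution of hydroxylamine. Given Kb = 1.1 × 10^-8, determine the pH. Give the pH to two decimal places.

pH = 8.00

NH2OH + H2O ⇌ NH3OH+ + OH-
From the ICE table, Kb = [OH-]²/(9.3e-05 − [OH-]) = 1.1 × 10^-8.
Neglecting [OH-] in the denominator: [OH-] = √(1.1 × 10^-8 × 9.3e-05) = 1.01 × 10^-6 M
Check: 1.1% ionized — well under 5%, approximation valid.
pOH = −log(1.01 × 10^-6) = 6.00; pH = 14.00 − 6.00 = 8.00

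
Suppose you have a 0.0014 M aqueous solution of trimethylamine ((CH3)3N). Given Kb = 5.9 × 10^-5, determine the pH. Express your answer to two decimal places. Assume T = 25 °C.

pH = 10.41

(CH3)3N + H2O ⇌ (CH3)3NH+ + OH-
Kb = [OH-]²/(0.0014 − [OH-]) = 5.9 × 10^-5
Here C₀/Kb ≈ 23.7, so the small-[OH-] approximation fails. Use the quadratic:
[OH-] = [−5.9e-05 + √(5.9e-05² + 3.3e-07)]/2 = 2.59 × 10^-4 M
pOH = −log(2.59 × 10^-4) = 3.59; pH = 14.00 − 3.59 = 10.41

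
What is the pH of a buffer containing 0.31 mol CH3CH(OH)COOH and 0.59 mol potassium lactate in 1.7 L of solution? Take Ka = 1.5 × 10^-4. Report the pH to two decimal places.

pH = 4.10

pKa = −log(1.5 × 10^-4) = 3.824
Henderson–Hasselbalch: pH = pKa + log([CH3CH(OH)COO-]/[CH3CH(OH)COOH]) = 3.824 + log(0.59/0.31)
pH = 3.824 + (+0.279) = 4.10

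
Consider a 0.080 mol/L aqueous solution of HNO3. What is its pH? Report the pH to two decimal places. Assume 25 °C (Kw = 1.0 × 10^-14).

HNO3 is a strong acid and dissociates completely, so [H+] = 0.080 M.
pH = -log(0.08) = 1.10

pH = 1.10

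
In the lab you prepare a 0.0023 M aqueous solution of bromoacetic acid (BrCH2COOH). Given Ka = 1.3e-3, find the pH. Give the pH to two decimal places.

pH = 2.92

BrCH2COOH ⇌ BrCH2COO- + H+
Let x = [H+] at equilibrium. Ka = x²/(0.0023 − x).
The 5% rule fails; solving x² + Ka·x − Ka·C₀ = 0 exactly:
x = (−Ka + √(Ka² + 4·Ka·C₀))/2 = 1.20 × 10^-3 M
pH = −log(1.20 × 10^-3) = 2.92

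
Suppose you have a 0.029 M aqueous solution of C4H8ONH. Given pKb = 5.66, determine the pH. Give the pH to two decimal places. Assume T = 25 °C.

C4H8ONH + H2O ⇌ C4H8ONH2+ + OH-
Kb = 10^(−5.66) = 2.19 × 10^-6
Kb = [OH-]²/(0.029 − [OH-]) = 2.19 × 10^-6
Neglecting [OH-] in the denominator: [OH-] = √(2.19 × 10^-6 × 0.029) = 2.52 × 10^-4 M
pOH = 3.60, so pH = 14.00 − pOH = 10.40

pH = 10.40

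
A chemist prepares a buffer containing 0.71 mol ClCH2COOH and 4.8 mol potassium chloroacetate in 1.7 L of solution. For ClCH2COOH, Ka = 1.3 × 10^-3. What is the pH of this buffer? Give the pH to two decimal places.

pH = 3.72

pKa = −log(1.3 × 10^-3) = 2.886
Henderson–Hasselbalch: pH = pKa + log([ClCH2COO-]/[ClCH2COOH]) = 2.886 + log(4.8/0.71)
pH = 2.886 + (+0.830) = 3.72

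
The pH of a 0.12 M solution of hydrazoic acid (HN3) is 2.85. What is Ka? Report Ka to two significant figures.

Ka = 1.7 × 10^-5

[H+] = 10^(-2.85) = 1.41 × 10^-3 M
At equilibrium [HA] = 0.12 − 1.41 × 10^-3 = 1.19 × 10^-1 M
Ka = [H+][A-]/[HA] = (1.41 × 10^-3)² / 1.19 × 10^-1 = 1.7 × 10^-5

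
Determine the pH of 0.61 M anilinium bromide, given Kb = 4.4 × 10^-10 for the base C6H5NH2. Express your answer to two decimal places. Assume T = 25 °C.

pH = 2.43

C6H5NH3+ is the conjugate acid of the weak base C6H5NH2.
Ka = Kw/Kb = 1.0×10^-14 / 4.4 × 10^-10 = 2.27 × 10^-5
From the ICE table, Ka = x²/(0.61 − x) = 2.27 × 10^-5.
Since Ka ≪ C₀, x ≈ √(Ka·C₀) = 3.72 × 10^-3 M.
pH = −log(3.72 × 10^-3) = 2.43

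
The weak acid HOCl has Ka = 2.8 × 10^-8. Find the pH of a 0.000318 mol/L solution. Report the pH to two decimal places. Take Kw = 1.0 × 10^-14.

HOCl ⇌ OCl- + H+
Ka = [H+]²/(0.000318 − [H+]) = 2.8 × 10^-8
Neglecting [H+] in the denominator: [H+] = √(2.8 × 10^-8 × 0.000318) = 2.98 × 10^-6 M
Check: 0.94% ionized — well under 5%, approximation valid.
pH = −log(2.98 × 10^-6) = 5.53

pH = 5.53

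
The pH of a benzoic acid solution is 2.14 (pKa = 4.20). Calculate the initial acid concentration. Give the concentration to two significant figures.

[H+] = 10^(-2.14) = 7.24 × 10^-3 M = x
Ka = 10^(−4.20) = 6.31 × 10^-5
Ka = x²/(C₀ − x) ⇒ C₀ = x + x²/Ka
C₀ = 7.24 × 10^-3 + (7.24 × 10^-3)²/(6.31 × 10^-5) = 8.38 × 10^-1 M

C₀ = 8.4 × 10^-1 M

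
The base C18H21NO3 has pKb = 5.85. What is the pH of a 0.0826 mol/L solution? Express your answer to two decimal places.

pH = 10.53

C18H21NO3 + H2O ⇌ C18H22NO3+ + OH-
Kb = 10^(−5.85) = 1.41 × 10^-6
Kb = x²/(0.0826 − x) = 1.41 × 10^-6
Assume x ≪ 0.0826: x ≈ √(1.41 × 10^-6 × 0.0826) = 3.41 × 10^-4 M
(x/C₀ = 0.41% < 5%, so the approximation holds.)
pOH = 3.47, so pH = 14.00 − pOH = 10.53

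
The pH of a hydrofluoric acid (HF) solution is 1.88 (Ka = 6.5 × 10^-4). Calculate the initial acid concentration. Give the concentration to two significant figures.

[H+] = 10^(-1.88) = 1.32 × 10^-2 M = x
Ka = x²/(C₀ − x) ⇒ C₀ = x + x²/Ka
C₀ = 1.32 × 10^-2 + (1.32 × 10^-2)²/(6.5 × 10^-4) = 2.81 × 10^-1 M

C₀ = 2.8 × 10^-1 M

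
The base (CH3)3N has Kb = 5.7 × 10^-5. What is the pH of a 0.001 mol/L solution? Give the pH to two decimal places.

pH = 10.33

(CH3)3N + H2O ⇌ (CH3)3NH+ + OH-
From the ICE table, Kb = x²/(0.001 − x) = 5.7 × 10^-5.
x is not negligible relative to C₀; solve x² + 5.7e-05·x − 5.7e-08 = 0.
x = (−Kb + √(Kb² + 4·Kb·C₀))/2 = 2.12 × 10^-4 M
pOH = −log(2.12 × 10^-4) = 3.67; pH = 14.00 − 3.67 = 10.33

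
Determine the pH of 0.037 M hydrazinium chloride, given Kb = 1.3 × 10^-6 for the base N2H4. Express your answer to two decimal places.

pH = 4.77

N2H5+ is the conjugate acid of the weak base N2H4.
Ka = Kw/Kb = 1.0×10^-14 / 1.3 × 10^-6 = 7.69 × 10^-9
From the ICE table, Ka = x²/(0.037 − x) = 7.69 × 10^-9.
Neglecting x in the denominator: x = √(7.69 × 10^-9 × 0.037) = 1.69 × 10^-5 M
pH = −log(1.69 × 10^-5) = 4.77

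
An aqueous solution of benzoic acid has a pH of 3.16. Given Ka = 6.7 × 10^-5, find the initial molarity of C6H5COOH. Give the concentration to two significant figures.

C₀ = 7.8 × 10^-3 M

[H+] = 10^(-3.16) = 6.92 × 10^-4 M = x
Ka = x²/(C₀ − x) ⇒ C₀ = x + x²/Ka
C₀ = 6.92 × 10^-4 + (6.92 × 10^-4)²/(6.7 × 10^-5) = 7.84 × 10^-3 M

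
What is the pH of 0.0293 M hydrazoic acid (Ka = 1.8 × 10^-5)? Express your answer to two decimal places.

pH = 3.14

HN3 ⇌ N3- + H+
From the ICE table, Ka = x²/(0.0293 − x) = 1.8 × 10^-5.
Since Ka ≪ C₀, x ≈ √(Ka·C₀) = 7.26 × 10^-4 M.
Check: 2.5% ionized — well under 5%, approximation valid.
pH = −log[H+] = −log(7.26 × 10^-4) = 3.14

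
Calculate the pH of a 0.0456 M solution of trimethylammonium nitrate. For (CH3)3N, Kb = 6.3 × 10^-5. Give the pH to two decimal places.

(CH3)3NH+ is the conjugate acid of the weak base (CH3)3N.
Ka = Kw/Kb = 1.0×10^-14 / 6.3 × 10^-5 = 1.59 × 10^-10
From the ICE table, Ka = x²/(0.0456 − x) = 1.59 × 10^-10.
Since Ka ≪ C₀, x ≈ √(Ka·C₀) = 2.69 × 10^-6 M.
(x/C₀ = 0.0059% < 5%, so the approximation holds.)
pH = −log(2.69 × 10^-6) = 5.57

pH = 5.57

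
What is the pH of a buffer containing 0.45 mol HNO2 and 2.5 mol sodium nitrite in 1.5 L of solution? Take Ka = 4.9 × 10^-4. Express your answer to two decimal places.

pKa = −log(4.9 × 10^-4) = 3.310
Henderson–Hasselbalch: pH = pKa + log([NO2-]/[HNO2]) = 3.310 + log(2.5/0.45)
pH = 3.310 + (+0.745) = 4.05

pH = 4.05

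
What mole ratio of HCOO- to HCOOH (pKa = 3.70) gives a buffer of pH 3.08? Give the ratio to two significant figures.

ratio = 0.24

pH = pKa + log(r) ⇒ log(r) = 3.08 − 3.70 = -0.62
r = [HCOO-]/[HCOOH] = 10^(-0.62) = 0.24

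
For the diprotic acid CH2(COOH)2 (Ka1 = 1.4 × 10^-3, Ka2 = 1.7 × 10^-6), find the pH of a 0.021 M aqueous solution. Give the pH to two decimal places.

pH = 2.32

Since Ka1 ≫ Ka2, the first ionization dominates [H+].
Ka1 = x²/(0.021 − x) = 1.4 × 10^-3
Solving the quadratic: x = (−Ka1 + √(Ka1² + 4·Ka1·C₀))/2 = 4.77 × 10^-3 M
pH = −log(4.77 × 10^-3) = 2.32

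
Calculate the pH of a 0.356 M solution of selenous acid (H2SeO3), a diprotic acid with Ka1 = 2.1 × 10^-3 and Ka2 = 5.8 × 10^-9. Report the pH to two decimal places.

pH = 1.58

Since Ka1 ≫ Ka2, the first ionization dominates [H+].
Ka1 = x²/(0.356 − x) = 2.1 × 10^-3
Solving the quadratic: x = (−Ka1 + √(Ka1² + 4·Ka1·C₀))/2 = 2.63 × 10^-2 M
pH = −log(2.63 × 10^-2) = 1.58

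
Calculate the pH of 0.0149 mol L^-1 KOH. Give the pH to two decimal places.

KOH is a strong base; [OH-] = 0.0149 M.
pOH = -log(0.0149) = 1.83
pH = 14.00 - 1.83 = 12.17

pH = 12.17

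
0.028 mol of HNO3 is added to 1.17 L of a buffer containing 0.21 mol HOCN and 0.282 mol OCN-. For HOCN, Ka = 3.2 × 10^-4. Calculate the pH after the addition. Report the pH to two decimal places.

pH = 3.52

After neutralization: n(HOCN) = 0.238 mol, n(OCN-) = 0.254 mol.
pKa = −log(3.2 × 10^-4) = 3.495
pH = pKa + log([A⁻]/[HA]) = 3.495 + log(0.254/0.238) = 3.495 +0.028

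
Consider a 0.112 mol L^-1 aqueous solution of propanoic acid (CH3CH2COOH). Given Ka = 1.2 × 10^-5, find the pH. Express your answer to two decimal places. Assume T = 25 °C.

CH3CH2COOH ⇌ CH3CH2COO- + H+
Ka = x²/(0.112 − x) = 1.2 × 10^-5
Since Ka ≪ C₀, x ≈ √(Ka·C₀) = 1.16 × 10^-3 M.
pH = −log[H+] = −log(1.16 × 10^-3) = 2.94

pH = 2.94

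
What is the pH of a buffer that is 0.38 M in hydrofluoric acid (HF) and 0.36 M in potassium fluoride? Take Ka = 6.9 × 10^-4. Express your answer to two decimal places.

pH = 3.14

pKa = −log(6.9 × 10^-4) = 3.161
pH = pKa + log([A⁻]/[HA]) = 3.161 + log(0.36/0.38)
pH = 3.161 + (-0.023) = 3.14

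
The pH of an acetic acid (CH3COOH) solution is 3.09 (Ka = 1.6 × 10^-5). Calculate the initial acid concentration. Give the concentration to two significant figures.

C₀ = 4.2 × 10^-2 M

[H+] = 10^(-3.09) = 8.13 × 10^-4 M = x
Ka = x²/(C₀ − x) ⇒ C₀ = x + x²/Ka
C₀ = 8.13 × 10^-4 + (8.13 × 10^-4)²/(1.6 × 10^-5) = 4.21 × 10^-2 M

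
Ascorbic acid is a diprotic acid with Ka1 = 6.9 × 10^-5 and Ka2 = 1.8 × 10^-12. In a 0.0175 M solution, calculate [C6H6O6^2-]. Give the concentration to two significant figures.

1.8 × 10^-12 M

First ionization gives [H+] ≈ [HC6H6O6-] = 1.06 × 10^-3 M.
Second step: Ka2 = [H+][C6H6O6^2-]/[HC6H6O6-] ≈ [C6H6O6^2-] (since [H+] ≈ [HC6H6O6-]).
So [C6H6O6^2-] ≈ Ka2.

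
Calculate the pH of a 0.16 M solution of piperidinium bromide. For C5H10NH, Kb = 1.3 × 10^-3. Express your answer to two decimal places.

C5H10NH2+ is the conjugate acid of the weak base C5H10NH.
Ka = Kw/Kb = 1.0×10^-14 / 1.3 × 10^-3 = 7.69 × 10^-12
From the ICE table, Ka = [H+]²/(0.16 − [H+]) = 7.69 × 10^-12.
Assume [H+] ≪ 0.16: [H+] ≈ √(7.69 × 10^-12 × 0.16) = 1.11 × 10^-6 M
Check: 0.00069% ionized — well under 5%, approximation valid.
pH = −log(1.11 × 10^-6) = 5.95

pH = 5.95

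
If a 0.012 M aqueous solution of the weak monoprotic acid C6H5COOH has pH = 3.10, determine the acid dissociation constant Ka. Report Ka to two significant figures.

Ka = 5.6 × 10^-5

[H+] = 10^(-3.10) = 7.94 × 10^-4 M
At equilibrium [HA] = 0.012 − 7.94 × 10^-4 = 1.12 × 10^-2 M
Ka = [H+][A-]/[HA] = (7.94 × 10^-4)² / 1.12 × 10^-2 = 5.6 × 10^-5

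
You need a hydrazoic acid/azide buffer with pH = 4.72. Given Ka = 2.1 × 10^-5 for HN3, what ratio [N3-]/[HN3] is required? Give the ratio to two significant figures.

pKa = -log(2.1 × 10^-5) = 4.678
pH = pKa + log(r) ⇒ log(r) = 4.72 − 4.678 = +0.042
r = [N3-]/[HN3] = 10^(+0.042) = 1.1

ratio = 1.1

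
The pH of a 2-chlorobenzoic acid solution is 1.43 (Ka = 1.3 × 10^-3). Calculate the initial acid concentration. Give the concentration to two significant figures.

C₀ = 1.1 M

[H+] = 10^(-1.43) = 3.72 × 10^-2 M = x
Ka = x²/(C₀ − x) ⇒ C₀ = x + x²/Ka
C₀ = 3.72 × 10^-2 + (3.72 × 10^-2)²/(1.3 × 10^-3) = 1.10 M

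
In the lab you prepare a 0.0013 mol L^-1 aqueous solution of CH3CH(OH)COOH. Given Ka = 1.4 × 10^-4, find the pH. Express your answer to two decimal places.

pH = 3.44

CH3CH(OH)COOH ⇌ CH3CH(OH)COO- + H+
From the ICE table, Ka = [H+]²/(0.0013 − [H+]) = 1.4 × 10^-4.
Here C₀/Ka ≈ 9.29, so the small-[H+] approximation fails. Use the quadratic:
[H+] = [−0.00014 + √(0.00014² + 7.28e-07)]/2 = 3.62 × 10^-4 M
pH = −log[H+] = −log(3.62 × 10^-4) = 3.44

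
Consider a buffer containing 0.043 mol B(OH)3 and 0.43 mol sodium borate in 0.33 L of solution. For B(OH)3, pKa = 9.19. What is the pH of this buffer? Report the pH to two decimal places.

Using pH = pKa + log([base]/[acid]) with [base]/[acid] = 0.43/0.043:
pH = 9.19 + (+1.000) = 10.19

pH = 10.19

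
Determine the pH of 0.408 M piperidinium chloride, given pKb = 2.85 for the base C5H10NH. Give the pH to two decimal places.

pH = 5.77

C5H10NH2+ is the conjugate acid of the weak base C5H10NH.
Kb = 10^(−2.85) = 1.41 × 10^-3
Ka = Kw/Kb = 1.0×10^-14 / 1.41 × 10^-3 = 7.09 × 10^-12
Ka = x²/(0.408 − x) = 7.09 × 10^-12
Neglecting x in the denominator: x = √(7.09 × 10^-12 × 0.408) = 1.70 × 10^-6 M
Check: 0.00042% ionized — well under 5%, approximation valid.
pH = −log(1.70 × 10^-6) = 5.77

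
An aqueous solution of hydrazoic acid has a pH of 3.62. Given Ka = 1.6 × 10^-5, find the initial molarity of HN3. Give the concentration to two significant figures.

C₀ = 3.8 × 10^-3 M

[H+] = 10^(-3.62) = 2.40 × 10^-4 M = x
Ka = x²/(C₀ − x) ⇒ C₀ = x + x²/Ka
C₀ = 2.40 × 10^-4 + (2.40 × 10^-4)²/(1.6 × 10^-5) = 3.84 × 10^-3 M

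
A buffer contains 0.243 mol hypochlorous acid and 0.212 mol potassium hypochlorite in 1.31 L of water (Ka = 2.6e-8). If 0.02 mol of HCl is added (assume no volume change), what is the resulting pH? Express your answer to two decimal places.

After neutralization: n(HOCl) = 0.263 mol, n(OCl-) = 0.192 mol.
pKa = −log(2.6 × 10^-8) = 7.585
pH = pKa + log([A⁻]/[HA]) = 7.585 + log(0.192/0.263) = 7.585 -0.137

pH = 7.45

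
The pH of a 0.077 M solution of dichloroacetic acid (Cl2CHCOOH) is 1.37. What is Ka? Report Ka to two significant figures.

Ka = 5.3 × 10^-2

[H+] = 10^(-1.37) = 4.27 × 10^-2 M
At equilibrium [HA] = 0.077 − 4.27 × 10^-2 = 3.43 × 10^-2 M
Ka = [H+][A-]/[HA] = (4.27 × 10^-2)² / 3.43 × 10^-2 = 5.3 × 10^-2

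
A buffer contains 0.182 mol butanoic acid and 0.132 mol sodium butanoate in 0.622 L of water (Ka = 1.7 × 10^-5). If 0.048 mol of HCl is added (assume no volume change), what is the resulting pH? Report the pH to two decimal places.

pH = 4.33

Added H+ converts CH3(CH2)2COO- to CH3(CH2)2COOH: CH3(CH2)2COOH → 0.23 mol, CH3(CH2)2COO- → 0.084 mol.
pKa = −log(1.7 × 10^-5) = 4.770
Henderson–Hasselbalch with mole ratio 0.084/0.23: pH = 4.770 + (-0.437)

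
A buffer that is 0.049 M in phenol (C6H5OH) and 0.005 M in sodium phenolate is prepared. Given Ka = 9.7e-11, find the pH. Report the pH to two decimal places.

pKa = −log(9.7 × 10^-11) = 10.013
Using pH = pKa + log([base]/[acid]) with [base]/[acid] = 0.005/0.049:
pH = 10.013 + (-0.991) = 9.02

pH = 9.02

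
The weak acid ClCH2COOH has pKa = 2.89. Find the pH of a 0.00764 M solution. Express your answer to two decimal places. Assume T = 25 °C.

pH = 2.59

ClCH2COOH ⇌ ClCH2COO- + H+
Ka = 10^(−2.89) = 1.29 × 10^-3
From the ICE table, Ka = x²/(0.00764 − x) = 1.29 × 10^-3.
x is not negligible relative to C₀; solve x² + 0.00129·x − 9.86e-06 = 0.
x = (−Ka + √(Ka² + 4·Ka·C₀))/2 = 2.56 × 10^-3 M
pH = −log(2.56 × 10^-3) = 2.59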